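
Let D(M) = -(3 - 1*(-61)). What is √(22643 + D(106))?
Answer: √22579 ≈ 150.26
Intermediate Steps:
D(M) = -64 (D(M) = -(3 + 61) = -1*64 = -64)
√(22643 + D(106)) = √(22643 - 64) = √22579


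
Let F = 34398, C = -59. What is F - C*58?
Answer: 37820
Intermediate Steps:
F - C*58 = 34398 - (-59)*58 = 34398 - 1*(-3422) = 34398 + 3422 = 37820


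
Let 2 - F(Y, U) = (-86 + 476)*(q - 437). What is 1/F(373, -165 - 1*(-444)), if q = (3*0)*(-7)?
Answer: 1/170432 ≈ 5.8674e-6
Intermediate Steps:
q = 0 (q = 0*(-7) = 0)
F(Y, U) = 170432 (F(Y, U) = 2 - (-86 + 476)*(0 - 437) = 2 - 390*(-437) = 2 - 1*(-170430) = 2 + 170430 = 170432)
1/F(373, -165 - 1*(-444)) = 1/170432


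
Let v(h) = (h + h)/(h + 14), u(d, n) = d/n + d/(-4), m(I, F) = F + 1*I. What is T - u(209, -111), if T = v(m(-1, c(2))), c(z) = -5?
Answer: 23369/444 ≈ 52.633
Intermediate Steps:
m(I, F) = F + I
u(d, n) = -d/4 + d/n (u(d, n) = d/n + d*(-¼) = d/n - d/4 = -d/4 + d/n)
v(h) = 2*h/(14 + h) (v(h) = (2*h)/(14 + h) = 2*h/(14 + h))
T = -3/2 (T = 2*(-5 - 1)/(14 + (-5 - 1)) = 2*(-6)/(14 - 6) = 2*(-6)/8 = 2*(-6)*(⅛) = -3/2 ≈ -1.5000)
T - u(209, -111) = -3/2 - (-¼*209 + 209/(-111)) = -3/2 - (-209/4 + 209*(-1/111)) = -3/2 - (-209/4 - 209/111) = -3/2 - 1*(-24035/444) = -3/2 + 24035/444 = 23369/444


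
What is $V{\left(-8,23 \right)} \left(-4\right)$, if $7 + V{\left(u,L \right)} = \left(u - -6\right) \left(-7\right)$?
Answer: $-28$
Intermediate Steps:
$V{\left(u,L \right)} = -49 - 7 u$ ($V{\left(u,L \right)} = -7 + \left(u - -6\right) \left(-7\right) = -7 + \left(u + 6\right) \left(-7\right) = -7 + \left(6 + u\right) \left(-7\right) = -7 - \left(42 + 7 u\right) = -49 - 7 u$)
$V{\left(-8,23 \right)} \left(-4\right) = \left(-49 - -56\right) \left(-4\right) = \left(-49 + 56\right) \left(-4\right) = 7 \left(-4\right) = -28$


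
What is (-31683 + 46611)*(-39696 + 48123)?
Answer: 125798256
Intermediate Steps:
(-31683 + 46611)*(-39696 + 48123) = 14928*8427 = 125798256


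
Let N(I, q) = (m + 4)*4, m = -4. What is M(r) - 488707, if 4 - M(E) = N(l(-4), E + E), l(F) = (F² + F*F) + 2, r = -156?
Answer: -488703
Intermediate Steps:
l(F) = 2 + 2*F² (l(F) = (F² + F²) + 2 = 2*F² + 2 = 2 + 2*F²)
N(I, q) = 0 (N(I, q) = (-4 + 4)*4 = 0*4 = 0)
M(E) = 4 (M(E) = 4 - 1*0 = 4 + 0 = 4)
M(r) - 488707 = 4 - 488707 = -488703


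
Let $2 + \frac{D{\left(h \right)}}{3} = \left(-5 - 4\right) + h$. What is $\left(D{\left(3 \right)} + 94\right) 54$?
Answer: $3780$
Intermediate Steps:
$D{\left(h \right)} = -33 + 3 h$ ($D{\left(h \right)} = -6 + 3 \left(\left(-5 - 4\right) + h\right) = -6 + 3 \left(-9 + h\right) = -6 + \left(-27 + 3 h\right) = -33 + 3 h$)
$\left(D{\left(3 \right)} + 94\right) 54 = \left(\left(-33 + 3 \cdot 3\right) + 94\right) 54 = \left(\left(-33 + 9\right) + 94\right) 54 = \left(-24 + 94\right) 54 = 70 \cdot 54 = 3780$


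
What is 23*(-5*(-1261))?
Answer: 145015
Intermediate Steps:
23*(-5*(-1261)) = 23*6305 = 145015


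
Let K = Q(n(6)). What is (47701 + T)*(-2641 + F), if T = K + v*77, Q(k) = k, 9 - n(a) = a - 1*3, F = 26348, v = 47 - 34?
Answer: 1154720556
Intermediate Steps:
v = 13
n(a) = 12 - a (n(a) = 9 - (a - 1*3) = 9 - (a - 3) = 9 - (-3 + a) = 9 + (3 - a) = 12 - a)
K = 6 (K = 12 - 1*6 = 12 - 6 = 6)
T = 1007 (T = 6 + 13*77 = 6 + 1001 = 1007)
(47701 + T)*(-2641 + F) = (47701 + 1007)*(-2641 + 26348) = 48708*23707 = 1154720556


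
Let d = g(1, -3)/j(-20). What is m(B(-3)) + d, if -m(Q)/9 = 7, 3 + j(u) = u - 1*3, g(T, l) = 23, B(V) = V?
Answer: -1661/26 ≈ -63.885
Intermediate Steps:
j(u) = -6 + u (j(u) = -3 + (u - 1*3) = -3 + (u - 3) = -3 + (-3 + u) = -6 + u)
m(Q) = -63 (m(Q) = -9*7 = -63)
d = -23/26 (d = 23/(-6 - 20) = 23/(-26) = 23*(-1/26) = -23/26 ≈ -0.88461)
m(B(-3)) + d = -63 - 23/26 = -1661/26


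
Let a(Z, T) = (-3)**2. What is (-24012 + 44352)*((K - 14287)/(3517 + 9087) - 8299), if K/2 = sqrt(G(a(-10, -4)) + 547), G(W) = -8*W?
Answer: -531966680055/3151 + 50850*sqrt(19)/3151 ≈ -1.6882e+8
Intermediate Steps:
a(Z, T) = 9
K = 10*sqrt(19) (K = 2*sqrt(-8*9 + 547) = 2*sqrt(-72 + 547) = 2*sqrt(475) = 2*(5*sqrt(19)) = 10*sqrt(19) ≈ 43.589)
(-24012 + 44352)*((K - 14287)/(3517 + 9087) - 8299) = (-24012 + 44352)*((10*sqrt(19) - 14287)/(3517 + 9087) - 8299) = 20340*((-14287 + 10*sqrt(19))/12604 - 8299) = 20340*((-14287 + 10*sqrt(19))*(1/12604) - 8299) = 20340*((-14287/12604 + 5*sqrt(19)/6302) - 8299) = 20340*(-104614883/12604 + 5*sqrt(19)/6302) = -531966680055/3151 + 50850*sqrt(19)/3151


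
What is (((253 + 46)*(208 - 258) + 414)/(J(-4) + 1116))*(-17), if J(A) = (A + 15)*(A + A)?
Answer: 61778/257 ≈ 240.38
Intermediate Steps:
J(A) = 2*A*(15 + A) (J(A) = (15 + A)*(2*A) = 2*A*(15 + A))
(((253 + 46)*(208 - 258) + 414)/(J(-4) + 1116))*(-17) = (((253 + 46)*(208 - 258) + 414)/(2*(-4)*(15 - 4) + 1116))*(-17) = ((299*(-50) + 414)/(2*(-4)*11 + 1116))*(-17) = ((-14950 + 414)/(-88 + 1116))*(-17) = -14536/1028*(-17) = -14536*1/1028*(-17) = -3634/257*(-17) = 61778/257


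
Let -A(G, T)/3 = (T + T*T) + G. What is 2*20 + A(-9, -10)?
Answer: -203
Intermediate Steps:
A(G, T) = -3*G - 3*T - 3*T² (A(G, T) = -3*((T + T*T) + G) = -3*((T + T²) + G) = -3*(G + T + T²) = -3*G - 3*T - 3*T²)
2*20 + A(-9, -10) = 2*20 + (-3*(-9) - 3*(-10) - 3*(-10)²) = 40 + (27 + 30 - 3*100) = 40 + (27 + 30 - 300) = 40 - 243 = -203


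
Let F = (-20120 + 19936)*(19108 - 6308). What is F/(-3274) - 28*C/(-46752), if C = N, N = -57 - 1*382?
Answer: 13758758299/19133256 ≈ 719.10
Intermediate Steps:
F = -2355200 (F = -184*12800 = -2355200)
N = -439 (N = -57 - 382 = -439)
C = -439
F/(-3274) - 28*C/(-46752) = -2355200/(-3274) - 28*(-439)/(-46752) = -2355200*(-1/3274) + 12292*(-1/46752) = 1177600/1637 - 3073/11688 = 13758758299/19133256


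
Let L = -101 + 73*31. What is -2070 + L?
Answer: 92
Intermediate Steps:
L = 2162 (L = -101 + 2263 = 2162)
-2070 + L = -2070 + 2162 = 92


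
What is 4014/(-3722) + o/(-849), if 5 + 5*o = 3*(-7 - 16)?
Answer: -8382001/7899945 ≈ -1.0610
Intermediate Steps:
o = -74/5 (o = -1 + (3*(-7 - 16))/5 = -1 + (3*(-23))/5 = -1 + (⅕)*(-69) = -1 - 69/5 = -74/5 ≈ -14.800)
4014/(-3722) + o/(-849) = 4014/(-3722) - 74/5/(-849) = 4014*(-1/3722) - 74/5*(-1/849) = -2007/1861 + 74/4245 = -8382001/7899945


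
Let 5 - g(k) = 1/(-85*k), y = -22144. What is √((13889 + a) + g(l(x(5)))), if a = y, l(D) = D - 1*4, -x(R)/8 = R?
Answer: I*√28849425935/1870 ≈ 90.829*I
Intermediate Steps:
x(R) = -8*R
l(D) = -4 + D (l(D) = D - 4 = -4 + D)
a = -22144
g(k) = 5 + 1/(85*k) (g(k) = 5 - 1/((-85*k)) = 5 - (-1)/(85*k) = 5 + 1/(85*k))
√((13889 + a) + g(l(x(5)))) = √((13889 - 22144) + (5 + 1/(85*(-4 - 8*5)))) = √(-8255 + (5 + 1/(85*(-4 - 40)))) = √(-8255 + (5 + (1/85)/(-44))) = √(-8255 + (5 + (1/85)*(-1/44))) = √(-8255 + (5 - 1/3740)) = √(-8255 + 18699/3740) = √(-30855001/3740) = I*√28849425935/1870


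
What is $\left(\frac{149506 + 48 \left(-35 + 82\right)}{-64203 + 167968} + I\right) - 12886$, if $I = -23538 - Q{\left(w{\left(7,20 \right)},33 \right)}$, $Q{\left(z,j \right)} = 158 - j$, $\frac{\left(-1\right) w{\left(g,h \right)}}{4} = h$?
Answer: $- \frac{3792355223}{103765} \approx -36548.0$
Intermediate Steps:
$w{\left(g,h \right)} = - 4 h$
$I = -23663$ ($I = -23538 - \left(158 - 33\right) = -23538 - 125 = -23663$)
$\left(\frac{149506 + 48 \left(-35 + 82\right)}{-64203 + 167968} + I\right) - 12886 = \left(\frac{149506 + 48 \left(-35 + 82\right)}{-64203 + 167968} - 23663\right) - 12886 = \left(\frac{149506 + 48 \cdot 47}{103765} - 23663\right) - 12886 = \left(\left(149506 + 2256\right) \frac{1}{103765} - 23663\right) - 12886 = \left(151762 \cdot \frac{1}{103765} - 23663\right) - 12886 = \left(\frac{151762}{103765} - 23663\right) - 12886 = - \frac{2455239433}{103765} - 12886 = - \frac{3792355223}{103765}$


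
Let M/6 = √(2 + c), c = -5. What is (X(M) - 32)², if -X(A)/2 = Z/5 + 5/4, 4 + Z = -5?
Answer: 95481/100 ≈ 954.81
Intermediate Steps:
Z = -9 (Z = -4 - 5 = -9)
M = 6*I*√3 (M = 6*√(2 - 5) = 6*√(-3) = 6*(I*√3) = 6*I*√3 ≈ 10.392*I)
X(A) = 11/10 (X(A) = -2*(-9/5 + 5/4) = -2*(-11/20) = 11/10)
(X(M) - 32)² = (11/10 - 32)² = (-309/10)² = 95481/100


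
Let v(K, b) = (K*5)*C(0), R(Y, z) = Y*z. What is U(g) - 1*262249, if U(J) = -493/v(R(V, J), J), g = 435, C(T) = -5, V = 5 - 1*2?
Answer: -295030108/1125 ≈ -2.6225e+5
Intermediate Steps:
V = 3 (V = 5 - 2 = 3)
v(K, b) = -25*K (v(K, b) = (K*5)*(-5) = (5*K)*(-5) = -25*K)
U(J) = 493/(75*J) (U(J) = -493*(-1/(75*J)) = -(-493)/(75*J) = 493/(75*J))
U(g) - 1*262249 = (493/75)/435 - 1*262249 = (493/75)*(1/435) - 262249 = 17/1125 - 262249 = -295030108/1125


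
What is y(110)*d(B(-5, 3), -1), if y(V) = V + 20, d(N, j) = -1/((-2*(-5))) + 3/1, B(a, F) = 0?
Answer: 377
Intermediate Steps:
d(N, j) = 29/10 (d(N, j) = -1/10 + 3*1 = -1*1/10 + 3 = -1/10 + 3 = 29/10)
y(V) = 20 + V
y(110)*d(B(-5, 3), -1) = (20 + 110)*(29/10) = 130*(29/10) = 377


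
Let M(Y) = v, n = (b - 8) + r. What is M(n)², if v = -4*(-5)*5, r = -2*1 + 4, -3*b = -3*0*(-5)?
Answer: 10000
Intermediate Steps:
b = 0 (b = -(-3*0)*(-5)/3 = -0*(-5) = -⅓*0 = 0)
r = 2 (r = -2 + 4 = 2)
n = -6 (n = (0 - 8) + 2 = -8 + 2 = -6)
v = 100 (v = 20*5 = 100)
M(Y) = 100
M(n)² = 100² = 10000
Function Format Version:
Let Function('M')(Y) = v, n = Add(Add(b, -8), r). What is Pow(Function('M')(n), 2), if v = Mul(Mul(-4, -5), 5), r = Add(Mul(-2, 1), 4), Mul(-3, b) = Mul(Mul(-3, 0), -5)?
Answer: 10000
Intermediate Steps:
b = 0 (b = Mul(Rational(-1, 3), Mul(Mul(-3, 0), -5)) = Mul(Rational(-1, 3), Mul(0, -5)) = Mul(Rational(-1, 3), 0) = 0)
r = 2 (r = Add(-2, 4) = 2)
n = -6 (n = Add(Add(0, -8), 2) = Add(-8, 2) = -6)
v = 100 (v = Mul(20, 5) = 100)
Function('M')(Y) = 100
Pow(Function('M')(n), 2) = Pow(100, 2) = 10000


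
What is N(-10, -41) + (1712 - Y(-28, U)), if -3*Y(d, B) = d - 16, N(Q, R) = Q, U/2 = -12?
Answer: 5062/3 ≈ 1687.3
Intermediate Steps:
U = -24 (U = 2*(-12) = -24)
Y(d, B) = 16/3 - d/3 (Y(d, B) = -(d - 16)/3 = -(-16 + d)/3 = 16/3 - d/3)
N(-10, -41) + (1712 - Y(-28, U)) = -10 + (1712 - (16/3 - ⅓*(-28))) = -10 + (1712 - (16/3 + 28/3)) = -10 + (1712 - 1*44/3) = -10 + (1712 - 44/3) = -10 + 5092/3 = 5062/3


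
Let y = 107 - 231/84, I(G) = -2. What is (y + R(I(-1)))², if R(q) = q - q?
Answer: 173889/16 ≈ 10868.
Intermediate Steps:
y = 417/4 (y = 107 - 231*1/84 = 107 - 11/4 = 417/4 ≈ 104.25)
R(q) = 0
(y + R(I(-1)))² = (417/4 + 0)² = (417/4)² = 173889/16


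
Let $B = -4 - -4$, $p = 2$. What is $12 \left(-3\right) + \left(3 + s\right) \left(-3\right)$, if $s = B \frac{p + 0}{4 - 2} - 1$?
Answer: $-42$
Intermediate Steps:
$B = 0$ ($B = -4 + 4 = 0$)
$s = -1$ ($s = 0 \frac{2 + 0}{4 - 2} - 1 = 0 \cdot \frac{2}{2} - 1 = 0 \cdot 2 \cdot \frac{1}{2} - 1 = 0 \cdot 1 - 1 = 0 - 1 = -1$)
$12 \left(-3\right) + \left(3 + s\right) \left(-3\right) = 12 \left(-3\right) + \left(3 - 1\right) \left(-3\right) = -36 + 2 \left(-3\right) = -36 - 6 = -42$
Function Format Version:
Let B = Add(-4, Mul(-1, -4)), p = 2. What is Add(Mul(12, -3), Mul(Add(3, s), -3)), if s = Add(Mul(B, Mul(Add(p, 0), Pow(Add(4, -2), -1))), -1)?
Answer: -42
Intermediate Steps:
B = 0 (B = Add(-4, 4) = 0)
s = -1 (s = Add(Mul(0, Mul(Add(2, 0), Pow(Add(4, -2), -1))), -1) = Add(Mul(0, Mul(2, Pow(2, -1))), -1) = Add(Mul(0, Mul(2, Rational(1, 2))), -1) = Add(Mul(0, 1), -1) = Add(0, -1) = -1)
Add(Mul(12, -3), Mul(Add(3, s), -3)) = Add(Mul(12, -3), Mul(Add(3, -1), -3)) = Add(-36, Mul(2, -3)) = Add(-36, -6) = -42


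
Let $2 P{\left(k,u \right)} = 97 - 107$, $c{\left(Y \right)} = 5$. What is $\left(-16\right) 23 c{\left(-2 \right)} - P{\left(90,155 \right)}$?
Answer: $-1835$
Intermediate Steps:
$P{\left(k,u \right)} = -5$ ($P{\left(k,u \right)} = \frac{97 - 107}{2} = \frac{1}{2} \left(-10\right) = -5$)
$\left(-16\right) 23 c{\left(-2 \right)} - P{\left(90,155 \right)} = \left(-16\right) 23 \cdot 5 - -5 = \left(-368\right) 5 + 5 = -1840 + 5 = -1835$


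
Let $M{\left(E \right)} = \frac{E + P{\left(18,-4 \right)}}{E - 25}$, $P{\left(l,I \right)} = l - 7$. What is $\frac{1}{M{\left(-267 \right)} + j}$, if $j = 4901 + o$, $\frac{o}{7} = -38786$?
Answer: $- \frac{73}{19461809} \approx -3.7509 \cdot 10^{-6}$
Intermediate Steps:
$P{\left(l,I \right)} = -7 + l$ ($P{\left(l,I \right)} = l - 7 = -7 + l$)
$o = -271502$ ($o = 7 \left(-38786\right) = -271502$)
$M{\left(E \right)} = \frac{11 + E}{-25 + E}$ ($M{\left(E \right)} = \frac{E + \left(-7 + 18\right)}{E - 25} = \frac{E + 11}{-25 + E} = \frac{11 + E}{-25 + E}$)
$j = -266601$ ($j = 4901 - 271502 = -266601$)
$\frac{1}{M{\left(-267 \right)} + j} = \frac{1}{\frac{11 - 267}{-25 - 267} - 266601} = \frac{1}{\frac{1}{-292} \left(-256\right) - 266601} = \frac{1}{\left(- \frac{1}{292}\right) \left(-256\right) - 266601} = \frac{1}{\frac{64}{73} - 266601} = \frac{1}{- \frac{19461809}{73}} = - \frac{73}{19461809}$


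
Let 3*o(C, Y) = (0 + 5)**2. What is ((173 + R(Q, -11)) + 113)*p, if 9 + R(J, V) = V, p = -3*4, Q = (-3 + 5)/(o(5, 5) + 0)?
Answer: -3192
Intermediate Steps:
o(C, Y) = 25/3 (o(C, Y) = (0 + 5)**2/3 = (1/3)*5**2 = (1/3)*25 = 25/3)
Q = 6/25 (Q = (-3 + 5)/(25/3 + 0) = 2/(25/3) = 2*(3/25) = 6/25 ≈ 0.24000)
p = -12
R(J, V) = -9 + V
((173 + R(Q, -11)) + 113)*p = ((173 + (-9 - 11)) + 113)*(-12) = ((173 - 20) + 113)*(-12) = (153 + 113)*(-12) = 266*(-12) = -3192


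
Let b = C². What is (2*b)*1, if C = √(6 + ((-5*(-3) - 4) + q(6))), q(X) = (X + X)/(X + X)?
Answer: 36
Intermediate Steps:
q(X) = 1 (q(X) = (2*X)/((2*X)) = (2*X)*(1/(2*X)) = 1)
C = 3*√2 (C = √(6 + ((-5*(-3) - 4) + 1)) = √(6 + ((15 - 4) + 1)) = √(6 + (11 + 1)) = √(6 + 12) = √18 = 3*√2 ≈ 4.2426)
b = 18 (b = (3*√2)² = 18)
(2*b)*1 = (2*18)*1 = 36*1 = 36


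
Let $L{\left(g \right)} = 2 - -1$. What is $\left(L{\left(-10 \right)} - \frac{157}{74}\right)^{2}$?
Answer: $\frac{4225}{5476} \approx 0.77155$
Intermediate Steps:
$L{\left(g \right)} = 3$ ($L{\left(g \right)} = 2 + 1 = 3$)
$\left(L{\left(-10 \right)} - \frac{157}{74}\right)^{2} = \left(3 - \frac{157}{74}\right)^{2} = \left(\frac{65}{74}\right)^{2} = \frac{4225}{5476}$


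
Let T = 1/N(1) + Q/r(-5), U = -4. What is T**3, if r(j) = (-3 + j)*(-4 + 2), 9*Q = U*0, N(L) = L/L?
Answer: 1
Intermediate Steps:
N(L) = 1
Q = 0 (Q = (-4*0)/9 = (1/9)*0 = 0)
r(j) = 6 - 2*j (r(j) = (-3 + j)*(-2) = 6 - 2*j)
T = 1 (T = 1/1 + 0/(6 - 2*(-5)) = 1*1 + 0/(6 + 10) = 1 + 0/16 = 1 + 0*(1/16) = 1 + 0 = 1)
T**3 = 1**3 = 1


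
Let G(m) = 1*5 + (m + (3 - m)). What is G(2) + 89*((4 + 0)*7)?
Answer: 2500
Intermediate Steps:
G(m) = 8 (G(m) = 5 + 3 = 8)
G(2) + 89*((4 + 0)*7) = 8 + 89*((4 + 0)*7) = 8 + 89*(4*7) = 8 + 89*28 = 8 + 2492 = 2500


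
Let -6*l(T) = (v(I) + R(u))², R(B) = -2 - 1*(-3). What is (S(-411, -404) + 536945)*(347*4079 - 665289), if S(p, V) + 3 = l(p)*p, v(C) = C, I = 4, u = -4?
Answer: 404057668158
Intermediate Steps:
R(B) = 1 (R(B) = -2 + 3 = 1)
l(T) = -25/6 (l(T) = -(4 + 1)²/6 = -⅙*5² = -⅙*25 = -25/6)
S(p, V) = -3 - 25*p/6
(S(-411, -404) + 536945)*(347*4079 - 665289) = ((-3 - 25/6*(-411)) + 536945)*(347*4079 - 665289) = ((-3 + 3425/2) + 536945)*(1415413 - 665289) = (3419/2 + 536945)*750124 = (1077309/2)*750124 = 404057668158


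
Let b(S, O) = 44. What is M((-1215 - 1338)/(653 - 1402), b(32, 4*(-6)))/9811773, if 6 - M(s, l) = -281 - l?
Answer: 331/9811773 ≈ 3.3735e-5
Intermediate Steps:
M(s, l) = 287 + l (M(s, l) = 6 - (-281 - l) = 6 + (281 + l) = 287 + l)
M((-1215 - 1338)/(653 - 1402), b(32, 4*(-6)))/9811773 = (287 + 44)/9811773 = 331*(1/9811773) = 331/9811773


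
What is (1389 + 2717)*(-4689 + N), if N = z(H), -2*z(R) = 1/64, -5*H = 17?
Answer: -1232196229/64 ≈ -1.9253e+7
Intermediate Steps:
H = -17/5 (H = -⅕*17 = -17/5 ≈ -3.4000)
z(R) = -1/128 (z(R) = -½/64 = -½*1/64 = -1/128)
N = -1/128 ≈ -0.0078125
(1389 + 2717)*(-4689 + N) = (1389 + 2717)*(-4689 - 1/128) = 4106*(-600193/128) = -1232196229/64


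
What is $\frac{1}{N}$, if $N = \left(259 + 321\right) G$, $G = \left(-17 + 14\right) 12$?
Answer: $- \frac{1}{20880} \approx -4.7893 \cdot 10^{-5}$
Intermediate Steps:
$G = -36$ ($G = \left(-3\right) 12 = -36$)
$N = -20880$ ($N = \left(259 + 321\right) \left(-36\right) = 580 \left(-36\right) = -20880$)
$\frac{1}{N} = \frac{1}{-20880} = - \frac{1}{20880}$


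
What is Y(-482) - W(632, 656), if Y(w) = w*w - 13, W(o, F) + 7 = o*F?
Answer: -182274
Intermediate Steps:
W(o, F) = -7 + F*o (W(o, F) = -7 + o*F = -7 + F*o)
Y(w) = -13 + w² (Y(w) = w² - 13 = -13 + w²)
Y(-482) - W(632, 656) = (-13 + (-482)²) - (-7 + 656*632) = (-13 + 232324) - (-7 + 414592) = 232311 - 1*414585 = 232311 - 414585 = -182274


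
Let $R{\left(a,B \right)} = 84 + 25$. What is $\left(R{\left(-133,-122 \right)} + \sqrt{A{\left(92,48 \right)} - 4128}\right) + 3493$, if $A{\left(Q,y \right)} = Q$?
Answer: $3602 + 2 i \sqrt{1009} \approx 3602.0 + 63.53 i$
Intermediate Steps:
$R{\left(a,B \right)} = 109$
$\left(R{\left(-133,-122 \right)} + \sqrt{A{\left(92,48 \right)} - 4128}\right) + 3493 = \left(109 + \sqrt{92 - 4128}\right) + 3493 = \left(109 + \sqrt{-4036}\right) + 3493 = \left(109 + 2 i \sqrt{1009}\right) + 3493 = 3602 + 2 i \sqrt{1009}$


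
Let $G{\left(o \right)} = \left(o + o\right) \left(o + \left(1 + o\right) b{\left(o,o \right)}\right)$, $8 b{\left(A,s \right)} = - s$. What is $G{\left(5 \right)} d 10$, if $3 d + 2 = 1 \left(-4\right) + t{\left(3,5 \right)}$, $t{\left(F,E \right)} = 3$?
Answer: $-125$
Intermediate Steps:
$b{\left(A,s \right)} = - \frac{s}{8}$ ($b{\left(A,s \right)} = \frac{\left(-1\right) s}{8} = - \frac{s}{8}$)
$G{\left(o \right)} = 2 o \left(o - \frac{o \left(1 + o\right)}{8}\right)$ ($G{\left(o \right)} = \left(o + o\right) \left(o + \left(1 + o\right) \left(- \frac{o}{8}\right)\right) = 2 o \left(o - \frac{o \left(1 + o\right)}{8}\right)$)
$d = -1$ ($d = - \frac{2}{3} + \frac{1 \left(-4\right) + 3}{3} = - \frac{2}{3} + \frac{-4 + 3}{3} = - \frac{2}{3} + \frac{1}{3} \left(-1\right) = - \frac{2}{3} - \frac{1}{3} = -1$)
$G{\left(5 \right)} d 10 = \frac{5^{2} \left(7 - 5\right)}{4} \left(-1\right) 10 = \frac{1}{4} \cdot 25 \left(7 - 5\right) \left(-1\right) 10 = \frac{1}{4} \cdot 25 \cdot 2 \left(-1\right) 10 = \frac{25}{2} \left(-1\right) 10 = \left(- \frac{25}{2}\right) 10 = -125$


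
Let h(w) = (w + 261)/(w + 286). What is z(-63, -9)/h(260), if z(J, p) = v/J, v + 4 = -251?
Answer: 2210/521 ≈ 4.2418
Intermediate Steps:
v = -255 (v = -4 - 251 = -255)
z(J, p) = -255/J
h(w) = (261 + w)/(286 + w)
z(-63, -9)/h(260) = (-255/(-63))/(((261 + 260)/(286 + 260))) = (-255*(-1/63))/((521/546)) = 85/(21*(((1/546)*521))) = 85/(21*(521/546)) = (85/21)*(546/521) = 2210/521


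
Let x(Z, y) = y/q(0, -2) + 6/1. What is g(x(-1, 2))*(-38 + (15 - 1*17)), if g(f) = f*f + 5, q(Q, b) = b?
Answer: -1200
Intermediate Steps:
x(Z, y) = 6 - y/2 (x(Z, y) = y/(-2) + 6/1 = y*(-½) + 6*1 = -y/2 + 6 = 6 - y/2)
g(f) = 5 + f² (g(f) = f² + 5 = 5 + f²)
g(x(-1, 2))*(-38 + (15 - 1*17)) = (5 + (6 - ½*2)²)*(-38 + (15 - 1*17)) = (5 + (6 - 1)²)*(-38 + (15 - 17)) = (5 + 5²)*(-38 - 2) = (5 + 25)*(-40) = 30*(-40) = -1200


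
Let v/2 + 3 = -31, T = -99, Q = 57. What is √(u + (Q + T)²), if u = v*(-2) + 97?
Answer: √1997 ≈ 44.688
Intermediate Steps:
v = -68 (v = -6 + 2*(-31) = -6 - 62 = -68)
u = 233 (u = -68*(-2) + 97 = 136 + 97 = 233)
√(u + (Q + T)²) = √(233 + (57 - 99)²) = √(233 + (-42)²) = √(233 + 1764) = √1997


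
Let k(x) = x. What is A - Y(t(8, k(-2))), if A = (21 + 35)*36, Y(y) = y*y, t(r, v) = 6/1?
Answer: 1980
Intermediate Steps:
t(r, v) = 6 (t(r, v) = 6*1 = 6)
Y(y) = y²
A = 2016 (A = 56*36 = 2016)
A - Y(t(8, k(-2))) = 2016 - 1*6² = 2016 - 1*36 = 2016 - 36 = 1980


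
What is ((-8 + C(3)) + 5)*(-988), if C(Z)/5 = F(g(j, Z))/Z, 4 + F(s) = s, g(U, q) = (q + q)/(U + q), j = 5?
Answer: 24947/3 ≈ 8315.7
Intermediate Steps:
g(U, q) = 2*q/(U + q) (g(U, q) = (2*q)/(U + q) = 2*q/(U + q))
F(s) = -4 + s
C(Z) = 5*(-4 + 2*Z/(5 + Z))/Z (C(Z) = 5*((-4 + 2*Z/(5 + Z))/Z) = 5*(-4 + 2*Z/(5 + Z))/Z)
((-8 + C(3)) + 5)*(-988) = ((-8 + 10*(-10 - 1*3)/(3*(5 + 3))) + 5)*(-988) = ((-8 + 10*(⅓)*(-10 - 3)/8) + 5)*(-988) = ((-8 + 10*(⅓)*(⅛)*(-13)) + 5)*(-988) = ((-8 - 65/12) + 5)*(-988) = (-161/12 + 5)*(-988) = -101/12*(-988) = 24947/3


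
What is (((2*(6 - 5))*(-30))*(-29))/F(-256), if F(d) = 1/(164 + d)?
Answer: -160080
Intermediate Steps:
(((2*(6 - 5))*(-30))*(-29))/F(-256) = (((2*(6 - 5))*(-30))*(-29))/(1/(164 - 256)) = (((2*1)*(-30))*(-29))/(1/(-92)) = ((2*(-30))*(-29))/(-1/92) = -60*(-29)*(-92) = 1740*(-92) = -160080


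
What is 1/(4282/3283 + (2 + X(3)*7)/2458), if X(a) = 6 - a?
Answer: 8069614/10600665 ≈ 0.76124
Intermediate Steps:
1/(4282/3283 + (2 + X(3)*7)/2458) = 1/(4282/3283 + (2 + (6 - 1*3)*7)/2458) = 1/(4282*(1/3283) + (2 + (6 - 3)*7)*(1/2458)) = 1/(4282/3283 + (2 + 3*7)*(1/2458)) = 1/(4282/3283 + (2 + 21)*(1/2458)) = 1/(4282/3283 + 23*(1/2458)) = 1/(4282/3283 + 23/2458) = 1/(10600665/8069614) = 8069614/10600665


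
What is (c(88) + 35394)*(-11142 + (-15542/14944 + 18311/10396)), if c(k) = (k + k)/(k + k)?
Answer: -7658083481491515/19419728 ≈ -3.9435e+8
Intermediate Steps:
c(k) = 1 (c(k) = (2*k)/((2*k)) = (2*k)*(1/(2*k)) = 1)
(c(88) + 35394)*(-11142 + (-15542/14944 + 18311/10396)) = (1 + 35394)*(-11142 + (-15542/14944 + 18311/10396)) = 35395*(-11142 + (-15542*1/14944 + 18311*(1/10396))) = 35395*(-11142 + (-7771/7472 + 18311/10396)) = 35395*(-11142 + 14008119/19419728) = 35395*(-216360601257/19419728) = -7658083481491515/19419728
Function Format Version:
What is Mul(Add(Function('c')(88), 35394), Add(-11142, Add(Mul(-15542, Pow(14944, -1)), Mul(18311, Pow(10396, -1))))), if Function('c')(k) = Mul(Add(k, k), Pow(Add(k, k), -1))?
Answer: Rational(-7658083481491515, 19419728) ≈ -3.9435e+8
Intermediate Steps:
Function('c')(k) = 1 (Function('c')(k) = Mul(Mul(2, k), Pow(Mul(2, k), -1)) = Mul(Mul(2, k), Mul(Rational(1, 2), Pow(k, -1))) = 1)
Mul(Add(Function('c')(88), 35394), Add(-11142, Add(Mul(-15542, Pow(14944, -1)), Mul(18311, Pow(10396, -1))))) = Mul(Add(1, 35394), Add(-11142, Add(Mul(-15542, Pow(14944, -1)), Mul(18311, Pow(10396, -1))))) = Mul(35395, Add(-11142, Add(Mul(-15542, Rational(1, 14944)), Mul(18311, Rational(1, 10396))))) = Mul(35395, Add(-11142, Add(Rational(-7771, 7472), Rational(18311, 10396)))) = Mul(35395, Add(-11142, Rational(14008119, 19419728))) = Mul(35395, Rational(-216360601257, 19419728)) = Rational(-7658083481491515, 19419728)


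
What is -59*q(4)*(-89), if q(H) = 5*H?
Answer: 105020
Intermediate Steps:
-59*q(4)*(-89) = -295*4*(-89) = -59*20*(-89) = -1180*(-89) = 105020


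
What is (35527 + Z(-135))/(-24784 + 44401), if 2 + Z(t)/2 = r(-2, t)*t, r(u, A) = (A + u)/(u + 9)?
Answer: 95217/45773 ≈ 2.0802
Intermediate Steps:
r(u, A) = (A + u)/(9 + u)
Z(t) = -4 + 2*t*(-2/7 + t/7) (Z(t) = -4 + 2*(((t - 2)/(9 - 2))*t) = -4 + 2*(((-2 + t)/7)*t) = -4 + 2*((-2/7 + t/7)*t) = -4 + 2*(t*(-2/7 + t/7)) = -4 + 2*t*(-2/7 + t/7))
(35527 + Z(-135))/(-24784 + 44401) = (35527 + (-4 + (2/7)*(-135)*(-2 - 135)))/(-24784 + 44401) = (35527 + (-4 + (2/7)*(-135)*(-137)))/19617 = (35527 + (-4 + 36990/7))*(1/19617) = (35527 + 36962/7)*(1/19617) = (285651/7)*(1/19617) = 95217/45773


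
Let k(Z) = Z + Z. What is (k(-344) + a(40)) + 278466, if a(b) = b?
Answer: 277818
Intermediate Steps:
k(Z) = 2*Z
(k(-344) + a(40)) + 278466 = (2*(-344) + 40) + 278466 = (-688 + 40) + 278466 = -648 + 278466 = 277818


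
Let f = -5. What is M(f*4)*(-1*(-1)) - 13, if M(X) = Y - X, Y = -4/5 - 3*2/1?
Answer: ⅕ ≈ 0.20000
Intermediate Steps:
Y = -34/5 (Y = -4*⅕ - 6*1 = -⅘ - 6 = -34/5 ≈ -6.8000)
M(X) = -34/5 - X
M(f*4)*(-1*(-1)) - 13 = (-34/5 - (-5)*4)*(-1*(-1)) - 13 = (-34/5 - 1*(-20))*1 - 13 = (-34/5 + 20)*1 - 13 = (66/5)*1 - 13 = 66/5 - 13 = ⅕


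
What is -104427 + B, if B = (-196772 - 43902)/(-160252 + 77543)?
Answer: -8636812069/82709 ≈ -1.0442e+5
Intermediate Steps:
B = 240674/82709 (B = -240674/(-82709) = -240674*(-1/82709) = 240674/82709 ≈ 2.9099)
-104427 + B = -104427 + 240674/82709 = -8636812069/82709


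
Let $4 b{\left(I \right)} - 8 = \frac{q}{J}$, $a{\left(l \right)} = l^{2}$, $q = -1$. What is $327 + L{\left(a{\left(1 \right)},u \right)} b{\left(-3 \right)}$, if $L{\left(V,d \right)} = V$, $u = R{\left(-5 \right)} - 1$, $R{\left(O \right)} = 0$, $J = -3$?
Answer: $\frac{3949}{12} \approx 329.08$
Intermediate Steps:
$u = -1$ ($u = 0 - 1 = -1$)
$b{\left(I \right)} = \frac{25}{12}$ ($b{\left(I \right)} = 2 + \frac{\frac{1}{-3} \left(-1\right)}{4} = 2 + \frac{\left(- \frac{1}{3}\right) \left(-1\right)}{4} = 2 + \frac{1}{4} \cdot \frac{1}{3} = 2 + \frac{1}{12} = \frac{25}{12}$)
$327 + L{\left(a{\left(1 \right)},u \right)} b{\left(-3 \right)} = 327 + 1^{2} \cdot \frac{25}{12} = 327 + 1 \cdot \frac{25}{12} = 327 + \frac{25}{12} = \frac{3949}{12}$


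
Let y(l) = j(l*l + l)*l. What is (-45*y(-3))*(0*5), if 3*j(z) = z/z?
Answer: 0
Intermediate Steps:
j(z) = 1/3 (j(z) = (z/z)/3 = (1/3)*1 = 1/3)
y(l) = l/3
(-45*y(-3))*(0*5) = (-15*(-3))*(0*5) = -45*(-1)*0 = 45*0 = 0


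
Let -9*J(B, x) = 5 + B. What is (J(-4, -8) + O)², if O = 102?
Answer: 840889/81 ≈ 10381.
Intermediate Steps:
J(B, x) = -5/9 - B/9 (J(B, x) = -(5 + B)/9 = -5/9 - B/9)
(J(-4, -8) + O)² = ((-5/9 - ⅑*(-4)) + 102)² = ((-5/9 + 4/9) + 102)² = (-⅑ + 102)² = (917/9)² = 840889/81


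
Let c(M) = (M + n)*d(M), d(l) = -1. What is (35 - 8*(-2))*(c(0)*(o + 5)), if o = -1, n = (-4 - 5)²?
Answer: -16524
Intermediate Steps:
n = 81 (n = (-9)² = 81)
c(M) = -81 - M (c(M) = (M + 81)*(-1) = (81 + M)*(-1) = -81 - M)
(35 - 8*(-2))*(c(0)*(o + 5)) = (35 - 8*(-2))*((-81 - 1*0)*(-1 + 5)) = (35 - 8*(-2))*((-81 + 0)*4) = (35 + 16)*(-81*4) = 51*(-324) = -16524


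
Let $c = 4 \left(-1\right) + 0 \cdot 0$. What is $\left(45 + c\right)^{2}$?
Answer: $1681$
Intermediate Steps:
$c = -4$ ($c = -4 + 0 = -4$)
$\left(45 + c\right)^{2} = \left(45 - 4\right)^{2} = 41^{2} = 1681$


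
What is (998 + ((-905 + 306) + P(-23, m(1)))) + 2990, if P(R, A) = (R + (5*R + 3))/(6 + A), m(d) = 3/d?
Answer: 3374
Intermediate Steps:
P(R, A) = (3 + 6*R)/(6 + A) (P(R, A) = (R + (3 + 5*R))/(6 + A) = (3 + 6*R)/(6 + A))
(998 + ((-905 + 306) + P(-23, m(1)))) + 2990 = (998 + ((-905 + 306) + 3*(1 + 2*(-23))/(6 + 3/1))) + 2990 = (998 + (-599 + 3*(1 - 46)/(6 + 3*1))) + 2990 = (998 + (-599 + 3*(-45)/(6 + 3))) + 2990 = (998 + (-599 + 3*(-45)/9)) + 2990 = (998 + (-599 + 3*(⅑)*(-45))) + 2990 = (998 + (-599 - 15)) + 2990 = (998 - 614) + 2990 = 384 + 2990 = 3374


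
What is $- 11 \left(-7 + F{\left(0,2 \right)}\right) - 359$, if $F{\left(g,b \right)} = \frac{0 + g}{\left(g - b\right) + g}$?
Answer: $-282$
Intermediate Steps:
$F{\left(g,b \right)} = \frac{g}{- b + 2 g}$
$- 11 \left(-7 + F{\left(0,2 \right)}\right) - 359 = - 11 \left(-7 - \frac{0}{2 - 0}\right) - 359 = - 11 \left(-7 - \frac{0}{2 + 0}\right) - 359 = - 11 \left(-7 - \frac{0}{2}\right) - 359 = - 11 \left(-7 - 0 \cdot \frac{1}{2}\right) - 359 = - 11 \left(-7 + 0\right) - 359 = \left(-11\right) \left(-7\right) - 359 = 77 - 359 = -282$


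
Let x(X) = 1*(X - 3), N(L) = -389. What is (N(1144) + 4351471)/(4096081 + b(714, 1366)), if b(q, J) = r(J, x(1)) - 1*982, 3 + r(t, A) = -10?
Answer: 2175541/2047543 ≈ 1.0625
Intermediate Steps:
x(X) = -3 + X (x(X) = 1*(-3 + X) = -3 + X)
r(t, A) = -13 (r(t, A) = -3 - 10 = -13)
b(q, J) = -995 (b(q, J) = -13 - 1*982 = -13 - 982 = -995)
(N(1144) + 4351471)/(4096081 + b(714, 1366)) = (-389 + 4351471)/(4096081 - 995) = 4351082/4095086 = 4351082*(1/4095086) = 2175541/2047543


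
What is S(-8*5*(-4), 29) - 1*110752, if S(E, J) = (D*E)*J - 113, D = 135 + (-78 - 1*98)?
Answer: -301105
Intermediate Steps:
D = -41 (D = 135 + (-78 - 98) = 135 - 176 = -41)
S(E, J) = -113 - 41*E*J (S(E, J) = (-41*E)*J - 113 = -41*E*J - 113 = -113 - 41*E*J)
S(-8*5*(-4), 29) - 1*110752 = (-113 - 41*-8*5*(-4)*29) - 1*110752 = (-113 - 41*(-40*(-4))*29) - 110752 = (-113 - 41*160*29) - 110752 = (-113 - 190240) - 110752 = -190353 - 110752 = -301105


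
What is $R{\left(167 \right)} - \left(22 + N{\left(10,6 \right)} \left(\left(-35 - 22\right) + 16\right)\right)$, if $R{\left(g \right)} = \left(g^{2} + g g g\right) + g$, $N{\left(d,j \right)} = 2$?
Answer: $4685579$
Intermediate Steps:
$R{\left(g \right)} = g + g^{2} + g^{3}$ ($R{\left(g \right)} = \left(g^{2} + g^{2} g\right) + g = \left(g^{2} + g^{3}\right) + g = g + g^{2} + g^{3}$)
$R{\left(167 \right)} - \left(22 + N{\left(10,6 \right)} \left(\left(-35 - 22\right) + 16\right)\right) = 167 \left(1 + 167 + 167^{2}\right) - \left(22 + 2 \left(\left(-35 - 22\right) + 16\right)\right) = 167 \left(1 + 167 + 27889\right) - \left(22 + 2 \left(-57 + 16\right)\right) = 167 \cdot 28057 - \left(22 + 2 \left(-41\right)\right) = 4685519 - \left(22 - 82\right) = 4685519 - -60 = 4685519 + 60 = 4685579$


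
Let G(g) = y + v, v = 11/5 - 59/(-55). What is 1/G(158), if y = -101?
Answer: -11/1075 ≈ -0.010233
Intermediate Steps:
v = 36/11 (v = 11*(⅕) - 59*(-1/55) = 11/5 + 59/55 = 36/11 ≈ 3.2727)
G(g) = -1075/11 (G(g) = -101 + 36/11 = -1075/11)
1/G(158) = 1/(-1075/11) = -11/1075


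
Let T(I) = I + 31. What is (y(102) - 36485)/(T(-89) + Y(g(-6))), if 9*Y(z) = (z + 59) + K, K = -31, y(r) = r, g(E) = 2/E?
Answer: 982341/1483 ≈ 662.40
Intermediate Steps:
T(I) = 31 + I
Y(z) = 28/9 + z/9 (Y(z) = ((z + 59) - 31)/9 = ((59 + z) - 31)/9 = (28 + z)/9 = 28/9 + z/9)
(y(102) - 36485)/(T(-89) + Y(g(-6))) = (102 - 36485)/((31 - 89) + (28/9 + (2/(-6))/9)) = -36383/(-58 + (28/9 + (2*(-⅙))/9)) = -36383/(-58 + (28/9 + (⅑)*(-⅓))) = -36383/(-58 + (28/9 - 1/27)) = -36383/(-58 + 83/27) = -36383/(-1483/27) = -36383*(-27/1483) = 982341/1483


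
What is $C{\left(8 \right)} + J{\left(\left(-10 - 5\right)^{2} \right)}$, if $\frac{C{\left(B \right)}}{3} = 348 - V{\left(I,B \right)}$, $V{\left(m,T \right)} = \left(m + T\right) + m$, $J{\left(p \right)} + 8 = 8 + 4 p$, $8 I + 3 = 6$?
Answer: $\frac{7671}{4} \approx 1917.8$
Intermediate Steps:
$I = \frac{3}{8}$ ($I = - \frac{3}{8} + \frac{1}{8} \cdot 6 = - \frac{3}{8} + \frac{3}{4} = \frac{3}{8} \approx 0.375$)
$J{\left(p \right)} = 4 p$ ($J{\left(p \right)} = -8 + \left(8 + 4 p\right) = 4 p$)
$V{\left(m,T \right)} = T + 2 m$ ($V{\left(m,T \right)} = \left(T + m\right) + m = T + 2 m$)
$C{\left(B \right)} = \frac{4167}{4} - 3 B$ ($C{\left(B \right)} = 3 \left(348 - \left(B + 2 \cdot \frac{3}{8}\right)\right) = 3 \left(348 - \left(B + \frac{3}{4}\right)\right) = 3 \left(348 - \left(\frac{3}{4} + B\right)\right) = 3 \left(\frac{1389}{4} - B\right) = \frac{4167}{4} - 3 B$)
$C{\left(8 \right)} + J{\left(\left(-10 - 5\right)^{2} \right)} = \left(\frac{4167}{4} - 24\right) + 4 \left(-10 - 5\right)^{2} = \left(\frac{4167}{4} - 24\right) + 4 \left(-15\right)^{2} = \frac{4071}{4} + 4 \cdot 225 = \frac{4071}{4} + 900 = \frac{7671}{4}$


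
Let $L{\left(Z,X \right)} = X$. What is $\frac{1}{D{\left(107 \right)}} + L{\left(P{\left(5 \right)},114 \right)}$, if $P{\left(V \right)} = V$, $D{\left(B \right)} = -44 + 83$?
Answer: $\frac{4447}{39} \approx 114.03$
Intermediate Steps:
$D{\left(B \right)} = 39$
$\frac{1}{D{\left(107 \right)}} + L{\left(P{\left(5 \right)},114 \right)} = \frac{1}{39} + 114 = \frac{4447}{39}$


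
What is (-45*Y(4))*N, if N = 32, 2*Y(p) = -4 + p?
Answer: 0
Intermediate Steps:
Y(p) = -2 + p/2 (Y(p) = (-4 + p)/2 = -2 + p/2)
(-45*Y(4))*N = -45*(-2 + (½)*4)*32 = -45*(-2 + 2)*32 = -45*0*32 = 0*32 = 0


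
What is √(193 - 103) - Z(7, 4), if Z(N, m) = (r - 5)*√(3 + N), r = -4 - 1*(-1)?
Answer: 11*√10 ≈ 34.785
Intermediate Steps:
r = -3 (r = -4 + 1 = -3)
Z(N, m) = -8*√(3 + N) (Z(N, m) = (-3 - 5)*√(3 + N) = -8*√(3 + N))
√(193 - 103) - Z(7, 4) = √(193 - 103) - (-8)*√(3 + 7) = √90 - (-8)*√10 = 3*√10 + 8*√10 = 11*√10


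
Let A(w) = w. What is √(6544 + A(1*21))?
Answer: √6565 ≈ 81.025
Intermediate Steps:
√(6544 + A(1*21)) = √(6544 + 1*21) = √(6544 + 21) = √6565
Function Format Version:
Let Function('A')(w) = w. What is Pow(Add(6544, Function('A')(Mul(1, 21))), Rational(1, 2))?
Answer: Pow(6565, Rational(1, 2)) ≈ 81.025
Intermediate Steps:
Pow(Add(6544, Function('A')(Mul(1, 21))), Rational(1, 2)) = Pow(Add(6544, Mul(1, 21)), Rational(1, 2)) = Pow(Add(6544, 21), Rational(1, 2)) = Pow(6565, Rational(1, 2))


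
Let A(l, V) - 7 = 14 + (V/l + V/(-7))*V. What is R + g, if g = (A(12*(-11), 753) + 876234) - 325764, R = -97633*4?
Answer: 22995955/308 ≈ 74662.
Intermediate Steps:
A(l, V) = 21 + V*(-V/7 + V/l) (A(l, V) = 7 + (14 + (V/l + V/(-7))*V) = 7 + (14 + (V/l + V*(-1/7))*V) = 7 + (14 + (V/l - V/7)*V) = 7 + (14 + (-V/7 + V/l)*V) = 7 + (14 + V*(-V/7 + V/l)) = 21 + V*(-V/7 + V/l))
R = -390532
g = 143279811/308 (g = ((21 - 1/7*753**2 + 753**2/((12*(-11)))) + 876234) - 325764 = ((21 - 1/7*567009 + 567009/(-132)) + 876234) - 325764 = ((21 - 567009/7 + 567009*(-1/132)) + 876234) - 325764 = ((21 - 567009/7 - 189003/44) + 876234) - 325764 = (-26264949/308 + 876234) - 325764 = 243615123/308 - 325764 = 143279811/308 ≈ 4.6519e+5)
R + g = -390532 + 143279811/308 = 22995955/308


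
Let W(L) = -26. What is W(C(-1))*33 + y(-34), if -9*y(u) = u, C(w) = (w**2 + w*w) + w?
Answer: -7688/9 ≈ -854.22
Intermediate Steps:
C(w) = w + 2*w**2 (C(w) = (w**2 + w**2) + w = 2*w**2 + w = w + 2*w**2)
y(u) = -u/9
W(C(-1))*33 + y(-34) = -26*33 - 1/9*(-34) = -858 + 34/9 = -7688/9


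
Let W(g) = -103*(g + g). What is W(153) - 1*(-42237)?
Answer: 10719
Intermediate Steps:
W(g) = -206*g
W(153) - 1*(-42237) = -206*153 - 1*(-42237) = -31518 + 42237 = 10719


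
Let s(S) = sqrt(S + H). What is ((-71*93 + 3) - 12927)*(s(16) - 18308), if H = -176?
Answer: 357500316 - 78108*I*sqrt(10) ≈ 3.575e+8 - 2.47e+5*I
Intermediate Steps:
s(S) = sqrt(-176 + S) (s(S) = sqrt(S - 176) = sqrt(-176 + S))
((-71*93 + 3) - 12927)*(s(16) - 18308) = ((-71*93 + 3) - 12927)*(sqrt(-176 + 16) - 18308) = ((-6603 + 3) - 12927)*(sqrt(-160) - 18308) = (-6600 - 12927)*(4*I*sqrt(10) - 18308) = -19527*(-18308 + 4*I*sqrt(10)) = 357500316 - 78108*I*sqrt(10)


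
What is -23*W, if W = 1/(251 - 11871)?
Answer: 23/11620 ≈ 0.0019793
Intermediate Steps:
W = -1/11620 (W = 1/(-11620) = -1/11620 ≈ -8.6059e-5)
-23*W = -23*(-1/11620) = 23/11620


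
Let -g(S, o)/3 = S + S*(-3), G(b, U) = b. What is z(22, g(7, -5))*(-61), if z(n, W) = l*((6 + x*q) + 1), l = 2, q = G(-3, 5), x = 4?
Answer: 610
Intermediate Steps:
q = -3
g(S, o) = 6*S (g(S, o) = -3*(S + S*(-3)) = -3*(S - 3*S) = -(-6)*S = 6*S)
z(n, W) = -10 (z(n, W) = 2*((6 + 4*(-3)) + 1) = 2*((6 - 12) + 1) = 2*(-6 + 1) = 2*(-5) = -10)
z(22, g(7, -5))*(-61) = -10*(-61) = 610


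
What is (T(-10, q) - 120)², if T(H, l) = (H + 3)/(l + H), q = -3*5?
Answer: 8958049/625 ≈ 14333.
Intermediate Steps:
q = -15
T(H, l) = (3 + H)/(H + l)
(T(-10, q) - 120)² = ((3 - 10)/(-10 - 15) - 120)² = (-7/(-25) - 120)² = (-1/25*(-7) - 120)² = (7/25 - 120)² = (-2993/25)² = 8958049/625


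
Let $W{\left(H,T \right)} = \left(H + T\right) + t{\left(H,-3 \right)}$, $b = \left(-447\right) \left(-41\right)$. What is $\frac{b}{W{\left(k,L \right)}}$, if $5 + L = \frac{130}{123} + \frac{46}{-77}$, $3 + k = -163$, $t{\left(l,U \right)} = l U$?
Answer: $\frac{173575017}{3101369} \approx 55.967$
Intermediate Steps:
$b = 18327$
$t{\left(l,U \right)} = U l$
$k = -166$ ($k = -3 - 163 = -166$)
$L = - \frac{43003}{9471}$ ($L = -5 + \left(\frac{130}{123} + \frac{46}{-77}\right) = -5 + \left(130 \cdot \frac{1}{123} + 46 \left(- \frac{1}{77}\right)\right) = -5 + \left(\frac{130}{123} - \frac{46}{77}\right) = -5 + \frac{4352}{9471} = - \frac{43003}{9471} \approx -4.5405$)
$W{\left(H,T \right)} = T - 2 H$ ($W{\left(H,T \right)} = \left(H + T\right) - 3 H = T - 2 H$)
$\frac{b}{W{\left(k,L \right)}} = \frac{18327}{- \frac{43003}{9471} - -332} = \frac{18327}{- \frac{43003}{9471} + 332} = \frac{18327}{\frac{3101369}{9471}} = 18327 \cdot \frac{9471}{3101369} = \frac{173575017}{3101369}$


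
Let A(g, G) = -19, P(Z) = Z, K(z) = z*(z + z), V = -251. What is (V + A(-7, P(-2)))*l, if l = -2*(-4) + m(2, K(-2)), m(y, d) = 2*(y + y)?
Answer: -4320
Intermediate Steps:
K(z) = 2*z² (K(z) = z*(2*z) = 2*z²)
m(y, d) = 4*y (m(y, d) = 2*(2*y) = 4*y)
l = 16 (l = -2*(-4) + 4*2 = 8 + 8 = 16)
(V + A(-7, P(-2)))*l = (-251 - 19)*16 = -270*16 = -4320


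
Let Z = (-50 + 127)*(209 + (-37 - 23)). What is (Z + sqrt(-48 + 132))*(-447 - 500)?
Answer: -10864931 - 1894*sqrt(21) ≈ -1.0874e+7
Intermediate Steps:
Z = 11473 (Z = 77*(209 - 60) = 77*149 = 11473)
(Z + sqrt(-48 + 132))*(-447 - 500) = (11473 + sqrt(-48 + 132))*(-447 - 500) = (11473 + sqrt(84))*(-947) = (11473 + 2*sqrt(21))*(-947) = -10864931 - 1894*sqrt(21)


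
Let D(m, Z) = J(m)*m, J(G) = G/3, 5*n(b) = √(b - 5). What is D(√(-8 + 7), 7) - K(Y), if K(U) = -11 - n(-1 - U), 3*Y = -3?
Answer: 32/3 + I*√5/5 ≈ 10.667 + 0.44721*I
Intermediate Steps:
n(b) = √(-5 + b)/5 (n(b) = √(b - 5)/5 = √(-5 + b)/5)
Y = -1 (Y = (⅓)*(-3) = -1)
K(U) = -11 - √(-6 - U)/5 (K(U) = -11 - √(-5 + (-1 - U))/5 = -11 - √(-6 - U)/5)
J(G) = G/3 (J(G) = G*(⅓) = G/3)
D(m, Z) = m²/3 (D(m, Z) = (m/3)*m = m²/3)
D(√(-8 + 7), 7) - K(Y) = (√(-8 + 7))²/3 - (-11 - √(-6 - 1*(-1))/5) = (√(-1))²/3 - (-11 - √(-6 + 1)/5) = I²/3 - (-11 - I*√5/5) = (⅓)*(-1) - (-11 - I*√5/5) = -⅓ - (-11 - I*√5/5) = -⅓ + (11 + I*√5/5) = 32/3 + I*√5/5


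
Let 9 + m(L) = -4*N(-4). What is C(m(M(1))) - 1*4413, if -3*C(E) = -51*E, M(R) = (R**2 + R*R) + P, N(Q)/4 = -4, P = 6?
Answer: -3478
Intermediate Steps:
N(Q) = -16 (N(Q) = 4*(-4) = -16)
M(R) = 6 + 2*R**2 (M(R) = (R**2 + R*R) + 6 = (R**2 + R**2) + 6 = 2*R**2 + 6 = 6 + 2*R**2)
m(L) = 55 (m(L) = -9 - 4*(-16) = -9 + 64 = 55)
C(E) = 17*E (C(E) = -(-17)*E = 17*E)
C(m(M(1))) - 1*4413 = 17*55 - 1*4413 = 935 - 4413 = -3478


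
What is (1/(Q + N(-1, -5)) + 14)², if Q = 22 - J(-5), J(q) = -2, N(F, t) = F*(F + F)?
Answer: 133225/676 ≈ 197.08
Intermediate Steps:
N(F, t) = 2*F² (N(F, t) = F*(2*F) = 2*F²)
Q = 24 (Q = 22 - 1*(-2) = 22 + 2 = 24)
(1/(Q + N(-1, -5)) + 14)² = (1/(24 + 2*(-1)²) + 14)² = (1/(24 + 2*1) + 14)² = (1/(24 + 2) + 14)² = (1/26 + 14)² = (365/26)² = 133225/676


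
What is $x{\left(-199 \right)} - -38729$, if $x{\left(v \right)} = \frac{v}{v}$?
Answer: $38730$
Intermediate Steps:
$x{\left(v \right)} = 1$
$x{\left(-199 \right)} - -38729 = 1 - -38729 = 1 + 38729 = 38730$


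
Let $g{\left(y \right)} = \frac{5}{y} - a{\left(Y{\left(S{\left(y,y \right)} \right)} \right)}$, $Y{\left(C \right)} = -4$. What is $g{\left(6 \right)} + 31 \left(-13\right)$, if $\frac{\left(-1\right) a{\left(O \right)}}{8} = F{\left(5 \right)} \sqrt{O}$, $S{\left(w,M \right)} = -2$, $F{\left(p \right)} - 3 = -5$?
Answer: $- \frac{2413}{6} - 32 i \approx -402.17 - 32.0 i$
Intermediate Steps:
$F{\left(p \right)} = -2$ ($F{\left(p \right)} = 3 - 5 = -2$)
$a{\left(O \right)} = 16 \sqrt{O}$ ($a{\left(O \right)} = - 8 \left(- 2 \sqrt{O}\right) = 16 \sqrt{O}$)
$g{\left(y \right)} = - 32 i + \frac{5}{y}$ ($g{\left(y \right)} = \frac{5}{y} - 16 \sqrt{-4} = \frac{5}{y} - 16 \cdot 2 i = \frac{5}{y} - 32 i = - 32 i + \frac{5}{y}$)
$g{\left(6 \right)} + 31 \left(-13\right) = \left(- 32 i + \frac{5}{6}\right) + 31 \left(-13\right) = \left(- 32 i + 5 \cdot \frac{1}{6}\right) - 403 = \left(- 32 i + \frac{5}{6}\right) - 403 = \left(\frac{5}{6} - 32 i\right) - 403 = - \frac{2413}{6} - 32 i$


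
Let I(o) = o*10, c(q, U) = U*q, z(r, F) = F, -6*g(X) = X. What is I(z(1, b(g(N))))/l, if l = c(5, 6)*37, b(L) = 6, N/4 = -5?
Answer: 2/37 ≈ 0.054054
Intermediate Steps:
N = -20 (N = 4*(-5) = -20)
g(X) = -X/6
I(o) = 10*o
l = 1110 (l = (6*5)*37 = 30*37 = 1110)
I(z(1, b(g(N))))/l = (10*6)/1110 = 60*(1/1110) = 2/37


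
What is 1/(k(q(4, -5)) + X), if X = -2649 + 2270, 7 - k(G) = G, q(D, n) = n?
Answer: -1/367 ≈ -0.0027248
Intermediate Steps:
k(G) = 7 - G
X = -379
1/(k(q(4, -5)) + X) = 1/((7 - 1*(-5)) - 379) = 1/((7 + 5) - 379) = 1/(12 - 379) = 1/(-367) = -1/367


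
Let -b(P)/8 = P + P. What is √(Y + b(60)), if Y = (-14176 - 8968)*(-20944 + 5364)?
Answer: 4*√22536410 ≈ 18989.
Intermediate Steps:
b(P) = -16*P (b(P) = -8*(P + P) = -16*P)
Y = 360583520 (Y = -23144*(-15580) = 360583520)
√(Y + b(60)) = √(360583520 - 16*60) = √(360583520 - 960) = √360582560 = 4*√22536410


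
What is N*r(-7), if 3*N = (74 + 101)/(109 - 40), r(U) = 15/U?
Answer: -125/69 ≈ -1.8116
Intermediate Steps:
N = 175/207 (N = ((74 + 101)/(109 - 40))/3 = (175/69)/3 = (175*(1/69))/3 = (⅓)*(175/69) = 175/207 ≈ 0.84541)
N*r(-7) = 175*(15/(-7))/207 = 175*(15*(-⅐))/207 = (175/207)*(-15/7) = -125/69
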